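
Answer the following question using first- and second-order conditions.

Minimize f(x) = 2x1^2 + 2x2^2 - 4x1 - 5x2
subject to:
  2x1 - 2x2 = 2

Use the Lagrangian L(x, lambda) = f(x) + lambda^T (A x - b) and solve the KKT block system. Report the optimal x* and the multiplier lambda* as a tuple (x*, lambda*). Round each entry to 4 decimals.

Form the Lagrangian:
  L(x, lambda) = (1/2) x^T Q x + c^T x + lambda^T (A x - b)
Stationarity (grad_x L = 0): Q x + c + A^T lambda = 0.
Primal feasibility: A x = b.

This gives the KKT block system:
  [ Q   A^T ] [ x     ]   [-c ]
  [ A    0  ] [ lambda ] = [ b ]

Solving the linear system:
  x*      = (1.625, 0.625)
  lambda* = (-1.25)
  f(x*)   = -3.5625

x* = (1.625, 0.625), lambda* = (-1.25)


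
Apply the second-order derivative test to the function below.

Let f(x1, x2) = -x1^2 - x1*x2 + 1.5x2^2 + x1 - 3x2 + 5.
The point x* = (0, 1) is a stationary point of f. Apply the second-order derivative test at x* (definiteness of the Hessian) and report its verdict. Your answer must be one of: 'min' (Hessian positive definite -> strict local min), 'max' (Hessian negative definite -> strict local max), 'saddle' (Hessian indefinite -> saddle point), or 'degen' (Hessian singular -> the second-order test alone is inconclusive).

Compute the Hessian H = grad^2 f:
  H = [[-2, -1], [-1, 3]]
Verify stationarity: grad f(x*) = H x* + g = (0, 0).
Eigenvalues of H: -2.1926, 3.1926.
Eigenvalues have mixed signs, so H is indefinite -> x* is a saddle point.

saddle


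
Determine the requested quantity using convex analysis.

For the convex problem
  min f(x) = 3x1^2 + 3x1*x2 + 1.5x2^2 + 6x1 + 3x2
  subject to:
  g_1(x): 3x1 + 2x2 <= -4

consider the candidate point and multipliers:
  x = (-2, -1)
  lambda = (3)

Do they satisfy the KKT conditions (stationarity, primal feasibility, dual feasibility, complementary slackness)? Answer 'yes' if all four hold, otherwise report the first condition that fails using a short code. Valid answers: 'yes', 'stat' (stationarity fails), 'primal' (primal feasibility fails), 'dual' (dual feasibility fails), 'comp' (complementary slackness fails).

Gradient of f: grad f(x) = Q x + c = (-9, -6)
Constraint values g_i(x) = a_i^T x - b_i:
  g_1((-2, -1)) = -4
Stationarity residual: grad f(x) + sum_i lambda_i a_i = (0, 0)
  -> stationarity OK
Primal feasibility (all g_i <= 0): OK
Dual feasibility (all lambda_i >= 0): OK
Complementary slackness (lambda_i * g_i(x) = 0 for all i): FAILS

Verdict: the first failing condition is complementary_slackness -> comp.

comp


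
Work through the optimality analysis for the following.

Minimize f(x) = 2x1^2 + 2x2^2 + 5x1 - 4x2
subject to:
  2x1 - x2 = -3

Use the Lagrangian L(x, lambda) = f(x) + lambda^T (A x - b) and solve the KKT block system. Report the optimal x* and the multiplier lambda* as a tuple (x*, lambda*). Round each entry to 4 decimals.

Form the Lagrangian:
  L(x, lambda) = (1/2) x^T Q x + c^T x + lambda^T (A x - b)
Stationarity (grad_x L = 0): Q x + c + A^T lambda = 0.
Primal feasibility: A x = b.

This gives the KKT block system:
  [ Q   A^T ] [ x     ]   [-c ]
  [ A    0  ] [ lambda ] = [ b ]

Solving the linear system:
  x*      = (-1.05, 0.9)
  lambda* = (-0.4)
  f(x*)   = -5.025

x* = (-1.05, 0.9), lambda* = (-0.4)


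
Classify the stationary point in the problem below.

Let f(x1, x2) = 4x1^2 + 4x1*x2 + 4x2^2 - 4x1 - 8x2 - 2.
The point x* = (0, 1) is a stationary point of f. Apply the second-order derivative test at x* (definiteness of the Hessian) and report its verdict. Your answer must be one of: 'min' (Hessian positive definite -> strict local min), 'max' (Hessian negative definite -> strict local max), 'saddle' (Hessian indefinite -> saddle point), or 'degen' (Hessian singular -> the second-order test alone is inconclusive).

Compute the Hessian H = grad^2 f:
  H = [[8, 4], [4, 8]]
Verify stationarity: grad f(x*) = H x* + g = (0, 0).
Eigenvalues of H: 4, 12.
Both eigenvalues > 0, so H is positive definite -> x* is a strict local min.

min


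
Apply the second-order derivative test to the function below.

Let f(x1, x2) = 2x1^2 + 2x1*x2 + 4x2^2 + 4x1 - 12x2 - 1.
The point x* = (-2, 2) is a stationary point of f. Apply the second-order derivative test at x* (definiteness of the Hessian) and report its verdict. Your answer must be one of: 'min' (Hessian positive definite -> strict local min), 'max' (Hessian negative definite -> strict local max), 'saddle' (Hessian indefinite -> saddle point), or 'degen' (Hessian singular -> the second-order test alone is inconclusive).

Compute the Hessian H = grad^2 f:
  H = [[4, 2], [2, 8]]
Verify stationarity: grad f(x*) = H x* + g = (0, 0).
Eigenvalues of H: 3.1716, 8.8284.
Both eigenvalues > 0, so H is positive definite -> x* is a strict local min.

min


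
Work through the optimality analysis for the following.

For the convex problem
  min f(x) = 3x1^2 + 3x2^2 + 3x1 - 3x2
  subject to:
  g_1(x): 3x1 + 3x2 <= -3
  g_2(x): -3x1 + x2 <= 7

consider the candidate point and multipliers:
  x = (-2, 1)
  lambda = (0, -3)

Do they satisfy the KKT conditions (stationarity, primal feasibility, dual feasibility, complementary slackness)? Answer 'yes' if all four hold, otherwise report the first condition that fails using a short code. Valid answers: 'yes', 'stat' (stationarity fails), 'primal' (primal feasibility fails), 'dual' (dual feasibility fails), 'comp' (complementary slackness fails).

Gradient of f: grad f(x) = Q x + c = (-9, 3)
Constraint values g_i(x) = a_i^T x - b_i:
  g_1((-2, 1)) = 0
  g_2((-2, 1)) = 0
Stationarity residual: grad f(x) + sum_i lambda_i a_i = (0, 0)
  -> stationarity OK
Primal feasibility (all g_i <= 0): OK
Dual feasibility (all lambda_i >= 0): FAILS
Complementary slackness (lambda_i * g_i(x) = 0 for all i): OK

Verdict: the first failing condition is dual_feasibility -> dual.

dual


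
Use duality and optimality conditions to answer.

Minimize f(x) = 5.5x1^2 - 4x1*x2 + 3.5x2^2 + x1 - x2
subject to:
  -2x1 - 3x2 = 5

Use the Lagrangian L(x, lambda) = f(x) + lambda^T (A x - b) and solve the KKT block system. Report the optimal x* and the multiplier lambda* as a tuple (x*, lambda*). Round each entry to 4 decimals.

Form the Lagrangian:
  L(x, lambda) = (1/2) x^T Q x + c^T x + lambda^T (A x - b)
Stationarity (grad_x L = 0): Q x + c + A^T lambda = 0.
Primal feasibility: A x = b.

This gives the KKT block system:
  [ Q   A^T ] [ x     ]   [-c ]
  [ A    0  ] [ lambda ] = [ b ]

Solving the linear system:
  x*      = (-0.8286, -1.1143)
  lambda* = (-1.8286)
  f(x*)   = 4.7143

x* = (-0.8286, -1.1143), lambda* = (-1.8286)


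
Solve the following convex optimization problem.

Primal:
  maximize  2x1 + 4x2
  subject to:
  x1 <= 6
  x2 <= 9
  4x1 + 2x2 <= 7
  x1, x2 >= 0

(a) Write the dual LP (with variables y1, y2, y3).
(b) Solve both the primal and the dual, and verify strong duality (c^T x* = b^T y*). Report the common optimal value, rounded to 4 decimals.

The standard primal-dual pair for 'max c^T x s.t. A x <= b, x >= 0' is:
  Dual:  min b^T y  s.t.  A^T y >= c,  y >= 0.

So the dual LP is:
  minimize  6y1 + 9y2 + 7y3
  subject to:
    y1 + 4y3 >= 2
    y2 + 2y3 >= 4
    y1, y2, y3 >= 0

Solving the primal: x* = (0, 3.5).
  primal value c^T x* = 14.
Solving the dual: y* = (0, 0, 2).
  dual value b^T y* = 14.
Strong duality: c^T x* = b^T y*. Confirmed.

14


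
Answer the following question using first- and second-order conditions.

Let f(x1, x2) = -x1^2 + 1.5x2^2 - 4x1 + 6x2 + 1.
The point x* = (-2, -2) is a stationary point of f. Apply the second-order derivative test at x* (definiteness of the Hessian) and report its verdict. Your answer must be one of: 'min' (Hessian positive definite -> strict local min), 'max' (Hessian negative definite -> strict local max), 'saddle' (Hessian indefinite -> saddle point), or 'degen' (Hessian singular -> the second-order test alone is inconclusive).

Compute the Hessian H = grad^2 f:
  H = [[-2, 0], [0, 3]]
Verify stationarity: grad f(x*) = H x* + g = (0, 0).
Eigenvalues of H: -2, 3.
Eigenvalues have mixed signs, so H is indefinite -> x* is a saddle point.

saddle


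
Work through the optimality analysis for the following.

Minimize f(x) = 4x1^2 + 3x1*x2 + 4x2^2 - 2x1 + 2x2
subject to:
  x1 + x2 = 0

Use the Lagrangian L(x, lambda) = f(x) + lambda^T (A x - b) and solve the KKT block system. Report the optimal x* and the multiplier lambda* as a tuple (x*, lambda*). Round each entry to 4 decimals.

Form the Lagrangian:
  L(x, lambda) = (1/2) x^T Q x + c^T x + lambda^T (A x - b)
Stationarity (grad_x L = 0): Q x + c + A^T lambda = 0.
Primal feasibility: A x = b.

This gives the KKT block system:
  [ Q   A^T ] [ x     ]   [-c ]
  [ A    0  ] [ lambda ] = [ b ]

Solving the linear system:
  x*      = (0.4, -0.4)
  lambda* = (0)
  f(x*)   = -0.8

x* = (0.4, -0.4), lambda* = (0)


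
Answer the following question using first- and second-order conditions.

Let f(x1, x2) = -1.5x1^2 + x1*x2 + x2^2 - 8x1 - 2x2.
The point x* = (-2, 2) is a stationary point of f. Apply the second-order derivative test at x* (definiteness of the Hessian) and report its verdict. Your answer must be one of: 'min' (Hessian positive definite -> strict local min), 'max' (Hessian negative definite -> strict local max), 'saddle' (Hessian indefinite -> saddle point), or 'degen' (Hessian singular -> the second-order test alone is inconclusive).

Compute the Hessian H = grad^2 f:
  H = [[-3, 1], [1, 2]]
Verify stationarity: grad f(x*) = H x* + g = (0, 0).
Eigenvalues of H: -3.1926, 2.1926.
Eigenvalues have mixed signs, so H is indefinite -> x* is a saddle point.

saddle


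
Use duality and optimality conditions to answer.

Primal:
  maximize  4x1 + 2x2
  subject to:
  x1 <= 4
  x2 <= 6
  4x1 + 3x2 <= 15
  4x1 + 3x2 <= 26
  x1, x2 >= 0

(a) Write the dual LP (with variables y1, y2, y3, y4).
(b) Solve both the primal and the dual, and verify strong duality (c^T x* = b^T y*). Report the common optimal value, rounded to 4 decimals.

The standard primal-dual pair for 'max c^T x s.t. A x <= b, x >= 0' is:
  Dual:  min b^T y  s.t.  A^T y >= c,  y >= 0.

So the dual LP is:
  minimize  4y1 + 6y2 + 15y3 + 26y4
  subject to:
    y1 + 4y3 + 4y4 >= 4
    y2 + 3y3 + 3y4 >= 2
    y1, y2, y3, y4 >= 0

Solving the primal: x* = (3.75, 0).
  primal value c^T x* = 15.
Solving the dual: y* = (0, 0, 1, 0).
  dual value b^T y* = 15.
Strong duality: c^T x* = b^T y*. Confirmed.

15


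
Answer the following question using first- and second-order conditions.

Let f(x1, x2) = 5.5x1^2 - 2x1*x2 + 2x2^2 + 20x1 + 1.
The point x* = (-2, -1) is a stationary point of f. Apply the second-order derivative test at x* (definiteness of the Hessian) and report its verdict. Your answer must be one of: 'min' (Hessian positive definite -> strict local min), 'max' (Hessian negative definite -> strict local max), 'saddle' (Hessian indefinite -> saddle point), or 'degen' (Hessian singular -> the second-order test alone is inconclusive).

Compute the Hessian H = grad^2 f:
  H = [[11, -2], [-2, 4]]
Verify stationarity: grad f(x*) = H x* + g = (0, 0).
Eigenvalues of H: 3.4689, 11.5311.
Both eigenvalues > 0, so H is positive definite -> x* is a strict local min.

min


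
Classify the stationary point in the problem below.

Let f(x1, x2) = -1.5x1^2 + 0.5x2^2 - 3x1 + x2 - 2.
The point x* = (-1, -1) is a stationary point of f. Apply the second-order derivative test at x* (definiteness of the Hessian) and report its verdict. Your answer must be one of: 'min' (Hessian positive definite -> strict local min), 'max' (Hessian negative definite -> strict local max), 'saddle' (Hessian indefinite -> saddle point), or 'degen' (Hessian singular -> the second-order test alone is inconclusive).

Compute the Hessian H = grad^2 f:
  H = [[-3, 0], [0, 1]]
Verify stationarity: grad f(x*) = H x* + g = (0, 0).
Eigenvalues of H: -3, 1.
Eigenvalues have mixed signs, so H is indefinite -> x* is a saddle point.

saddle


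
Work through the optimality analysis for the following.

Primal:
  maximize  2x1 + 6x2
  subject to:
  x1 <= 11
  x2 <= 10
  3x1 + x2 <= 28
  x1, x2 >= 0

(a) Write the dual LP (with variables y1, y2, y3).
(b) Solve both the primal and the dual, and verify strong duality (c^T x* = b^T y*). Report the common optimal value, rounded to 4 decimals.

The standard primal-dual pair for 'max c^T x s.t. A x <= b, x >= 0' is:
  Dual:  min b^T y  s.t.  A^T y >= c,  y >= 0.

So the dual LP is:
  minimize  11y1 + 10y2 + 28y3
  subject to:
    y1 + 3y3 >= 2
    y2 + y3 >= 6
    y1, y2, y3 >= 0

Solving the primal: x* = (6, 10).
  primal value c^T x* = 72.
Solving the dual: y* = (0, 5.3333, 0.6667).
  dual value b^T y* = 72.
Strong duality: c^T x* = b^T y*. Confirmed.

72


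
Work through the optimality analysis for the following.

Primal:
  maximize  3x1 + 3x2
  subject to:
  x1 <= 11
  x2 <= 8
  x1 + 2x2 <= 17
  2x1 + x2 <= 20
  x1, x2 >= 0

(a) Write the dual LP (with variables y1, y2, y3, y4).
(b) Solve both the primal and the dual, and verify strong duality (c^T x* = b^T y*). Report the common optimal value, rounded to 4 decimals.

The standard primal-dual pair for 'max c^T x s.t. A x <= b, x >= 0' is:
  Dual:  min b^T y  s.t.  A^T y >= c,  y >= 0.

So the dual LP is:
  minimize  11y1 + 8y2 + 17y3 + 20y4
  subject to:
    y1 + y3 + 2y4 >= 3
    y2 + 2y3 + y4 >= 3
    y1, y2, y3, y4 >= 0

Solving the primal: x* = (7.6667, 4.6667).
  primal value c^T x* = 37.
Solving the dual: y* = (0, 0, 1, 1).
  dual value b^T y* = 37.
Strong duality: c^T x* = b^T y*. Confirmed.

37


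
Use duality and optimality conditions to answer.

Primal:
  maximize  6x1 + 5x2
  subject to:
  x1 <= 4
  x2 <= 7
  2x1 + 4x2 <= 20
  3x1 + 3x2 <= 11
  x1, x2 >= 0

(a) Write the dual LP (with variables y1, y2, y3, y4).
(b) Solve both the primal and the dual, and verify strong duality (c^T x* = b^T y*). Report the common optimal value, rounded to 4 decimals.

The standard primal-dual pair for 'max c^T x s.t. A x <= b, x >= 0' is:
  Dual:  min b^T y  s.t.  A^T y >= c,  y >= 0.

So the dual LP is:
  minimize  4y1 + 7y2 + 20y3 + 11y4
  subject to:
    y1 + 2y3 + 3y4 >= 6
    y2 + 4y3 + 3y4 >= 5
    y1, y2, y3, y4 >= 0

Solving the primal: x* = (3.6667, 0).
  primal value c^T x* = 22.
Solving the dual: y* = (0, 0, 0, 2).
  dual value b^T y* = 22.
Strong duality: c^T x* = b^T y*. Confirmed.

22


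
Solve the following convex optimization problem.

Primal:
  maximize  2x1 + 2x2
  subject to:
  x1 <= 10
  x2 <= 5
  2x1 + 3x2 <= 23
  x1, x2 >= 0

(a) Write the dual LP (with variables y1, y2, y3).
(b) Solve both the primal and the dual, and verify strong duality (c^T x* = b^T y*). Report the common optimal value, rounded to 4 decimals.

The standard primal-dual pair for 'max c^T x s.t. A x <= b, x >= 0' is:
  Dual:  min b^T y  s.t.  A^T y >= c,  y >= 0.

So the dual LP is:
  minimize  10y1 + 5y2 + 23y3
  subject to:
    y1 + 2y3 >= 2
    y2 + 3y3 >= 2
    y1, y2, y3 >= 0

Solving the primal: x* = (10, 1).
  primal value c^T x* = 22.
Solving the dual: y* = (0.6667, 0, 0.6667).
  dual value b^T y* = 22.
Strong duality: c^T x* = b^T y*. Confirmed.

22


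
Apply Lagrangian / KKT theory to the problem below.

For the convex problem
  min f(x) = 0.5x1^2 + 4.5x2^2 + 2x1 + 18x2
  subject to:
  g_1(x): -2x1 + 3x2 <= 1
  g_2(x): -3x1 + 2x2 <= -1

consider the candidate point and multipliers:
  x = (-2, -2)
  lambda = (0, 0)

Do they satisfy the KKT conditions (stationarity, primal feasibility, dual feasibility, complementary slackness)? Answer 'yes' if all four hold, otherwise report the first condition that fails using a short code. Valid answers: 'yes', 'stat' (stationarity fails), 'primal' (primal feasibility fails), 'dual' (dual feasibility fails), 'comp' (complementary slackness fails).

Gradient of f: grad f(x) = Q x + c = (0, 0)
Constraint values g_i(x) = a_i^T x - b_i:
  g_1((-2, -2)) = -3
  g_2((-2, -2)) = 3
Stationarity residual: grad f(x) + sum_i lambda_i a_i = (0, 0)
  -> stationarity OK
Primal feasibility (all g_i <= 0): FAILS
Dual feasibility (all lambda_i >= 0): OK
Complementary slackness (lambda_i * g_i(x) = 0 for all i): OK

Verdict: the first failing condition is primal_feasibility -> primal.

primal


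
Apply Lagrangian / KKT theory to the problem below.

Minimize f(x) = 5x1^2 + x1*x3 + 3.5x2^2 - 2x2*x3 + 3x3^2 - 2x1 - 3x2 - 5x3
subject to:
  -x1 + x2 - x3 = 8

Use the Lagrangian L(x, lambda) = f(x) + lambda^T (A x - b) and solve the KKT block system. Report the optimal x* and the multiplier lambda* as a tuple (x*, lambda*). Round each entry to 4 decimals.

Form the Lagrangian:
  L(x, lambda) = (1/2) x^T Q x + c^T x + lambda^T (A x - b)
Stationarity (grad_x L = 0): Q x + c + A^T lambda = 0.
Primal feasibility: A x = b.

This gives the KKT block system:
  [ Q   A^T ] [ x     ]   [-c ]
  [ A    0  ] [ lambda ] = [ b ]

Solving the linear system:
  x*      = (-2.2821, 3.6838, -2.0342)
  lambda* = (-26.8547)
  f(x*)   = 109.2607

x* = (-2.2821, 3.6838, -2.0342), lambda* = (-26.8547)


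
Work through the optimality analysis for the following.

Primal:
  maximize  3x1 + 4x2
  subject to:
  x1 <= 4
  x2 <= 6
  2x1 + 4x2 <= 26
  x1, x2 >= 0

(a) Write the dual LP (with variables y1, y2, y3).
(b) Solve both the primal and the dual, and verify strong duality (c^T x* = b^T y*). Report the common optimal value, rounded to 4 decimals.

The standard primal-dual pair for 'max c^T x s.t. A x <= b, x >= 0' is:
  Dual:  min b^T y  s.t.  A^T y >= c,  y >= 0.

So the dual LP is:
  minimize  4y1 + 6y2 + 26y3
  subject to:
    y1 + 2y3 >= 3
    y2 + 4y3 >= 4
    y1, y2, y3 >= 0

Solving the primal: x* = (4, 4.5).
  primal value c^T x* = 30.
Solving the dual: y* = (1, 0, 1).
  dual value b^T y* = 30.
Strong duality: c^T x* = b^T y*. Confirmed.

30


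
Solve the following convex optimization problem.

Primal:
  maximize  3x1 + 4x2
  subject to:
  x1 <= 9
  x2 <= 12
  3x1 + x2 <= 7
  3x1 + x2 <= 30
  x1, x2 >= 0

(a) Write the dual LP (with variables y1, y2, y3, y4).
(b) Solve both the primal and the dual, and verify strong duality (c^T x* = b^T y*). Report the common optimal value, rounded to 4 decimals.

The standard primal-dual pair for 'max c^T x s.t. A x <= b, x >= 0' is:
  Dual:  min b^T y  s.t.  A^T y >= c,  y >= 0.

So the dual LP is:
  minimize  9y1 + 12y2 + 7y3 + 30y4
  subject to:
    y1 + 3y3 + 3y4 >= 3
    y2 + y3 + y4 >= 4
    y1, y2, y3, y4 >= 0

Solving the primal: x* = (0, 7).
  primal value c^T x* = 28.
Solving the dual: y* = (0, 0, 4, 0).
  dual value b^T y* = 28.
Strong duality: c^T x* = b^T y*. Confirmed.

28


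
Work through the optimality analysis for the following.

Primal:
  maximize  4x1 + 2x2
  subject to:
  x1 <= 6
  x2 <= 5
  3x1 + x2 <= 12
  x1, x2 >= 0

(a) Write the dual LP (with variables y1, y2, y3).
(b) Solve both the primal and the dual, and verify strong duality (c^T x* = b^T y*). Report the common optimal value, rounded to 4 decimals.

The standard primal-dual pair for 'max c^T x s.t. A x <= b, x >= 0' is:
  Dual:  min b^T y  s.t.  A^T y >= c,  y >= 0.

So the dual LP is:
  minimize  6y1 + 5y2 + 12y3
  subject to:
    y1 + 3y3 >= 4
    y2 + y3 >= 2
    y1, y2, y3 >= 0

Solving the primal: x* = (2.3333, 5).
  primal value c^T x* = 19.3333.
Solving the dual: y* = (0, 0.6667, 1.3333).
  dual value b^T y* = 19.3333.
Strong duality: c^T x* = b^T y*. Confirmed.

19.3333


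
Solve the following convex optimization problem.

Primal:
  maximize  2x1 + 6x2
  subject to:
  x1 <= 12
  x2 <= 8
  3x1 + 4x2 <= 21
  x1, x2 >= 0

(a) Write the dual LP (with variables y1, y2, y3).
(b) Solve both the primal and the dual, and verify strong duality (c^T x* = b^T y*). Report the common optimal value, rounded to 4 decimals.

The standard primal-dual pair for 'max c^T x s.t. A x <= b, x >= 0' is:
  Dual:  min b^T y  s.t.  A^T y >= c,  y >= 0.

So the dual LP is:
  minimize  12y1 + 8y2 + 21y3
  subject to:
    y1 + 3y3 >= 2
    y2 + 4y3 >= 6
    y1, y2, y3 >= 0

Solving the primal: x* = (0, 5.25).
  primal value c^T x* = 31.5.
Solving the dual: y* = (0, 0, 1.5).
  dual value b^T y* = 31.5.
Strong duality: c^T x* = b^T y*. Confirmed.

31.5


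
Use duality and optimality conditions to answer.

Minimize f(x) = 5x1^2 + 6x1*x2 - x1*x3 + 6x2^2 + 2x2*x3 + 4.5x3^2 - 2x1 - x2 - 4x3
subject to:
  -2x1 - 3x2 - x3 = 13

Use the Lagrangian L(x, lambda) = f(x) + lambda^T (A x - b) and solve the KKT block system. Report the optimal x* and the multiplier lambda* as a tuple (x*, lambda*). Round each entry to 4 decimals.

Form the Lagrangian:
  L(x, lambda) = (1/2) x^T Q x + c^T x + lambda^T (A x - b)
Stationarity (grad_x L = 0): Q x + c + A^T lambda = 0.
Primal feasibility: A x = b.

This gives the KKT block system:
  [ Q   A^T ] [ x     ]   [-c ]
  [ A    0  ] [ lambda ] = [ b ]

Solving the linear system:
  x*      = (-1.1757, -3.2917, -0.7733)
  lambda* = (-16.3673)
  f(x*)   = 110.7557

x* = (-1.1757, -3.2917, -0.7733), lambda* = (-16.3673)


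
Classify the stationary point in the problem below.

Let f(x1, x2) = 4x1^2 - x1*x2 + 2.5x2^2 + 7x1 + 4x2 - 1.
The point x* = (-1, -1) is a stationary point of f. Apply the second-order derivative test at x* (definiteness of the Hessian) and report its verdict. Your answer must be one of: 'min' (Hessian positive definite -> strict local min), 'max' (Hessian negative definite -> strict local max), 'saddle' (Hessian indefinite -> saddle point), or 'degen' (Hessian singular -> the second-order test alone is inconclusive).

Compute the Hessian H = grad^2 f:
  H = [[8, -1], [-1, 5]]
Verify stationarity: grad f(x*) = H x* + g = (0, 0).
Eigenvalues of H: 4.6972, 8.3028.
Both eigenvalues > 0, so H is positive definite -> x* is a strict local min.

min


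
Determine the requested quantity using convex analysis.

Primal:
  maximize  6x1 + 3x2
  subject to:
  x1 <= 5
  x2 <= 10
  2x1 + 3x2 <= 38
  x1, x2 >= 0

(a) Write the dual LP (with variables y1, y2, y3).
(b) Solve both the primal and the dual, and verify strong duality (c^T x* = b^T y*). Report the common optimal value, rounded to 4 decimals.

The standard primal-dual pair for 'max c^T x s.t. A x <= b, x >= 0' is:
  Dual:  min b^T y  s.t.  A^T y >= c,  y >= 0.

So the dual LP is:
  minimize  5y1 + 10y2 + 38y3
  subject to:
    y1 + 2y3 >= 6
    y2 + 3y3 >= 3
    y1, y2, y3 >= 0

Solving the primal: x* = (5, 9.3333).
  primal value c^T x* = 58.
Solving the dual: y* = (4, 0, 1).
  dual value b^T y* = 58.
Strong duality: c^T x* = b^T y*. Confirmed.

58


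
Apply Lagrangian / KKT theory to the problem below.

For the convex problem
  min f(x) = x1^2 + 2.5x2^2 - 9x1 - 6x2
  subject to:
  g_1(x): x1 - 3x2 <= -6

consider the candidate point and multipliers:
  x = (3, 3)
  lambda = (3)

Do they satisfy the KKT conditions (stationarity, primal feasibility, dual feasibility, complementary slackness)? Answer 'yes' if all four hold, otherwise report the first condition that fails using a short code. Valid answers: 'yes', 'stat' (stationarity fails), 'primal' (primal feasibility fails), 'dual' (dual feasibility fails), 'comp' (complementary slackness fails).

Gradient of f: grad f(x) = Q x + c = (-3, 9)
Constraint values g_i(x) = a_i^T x - b_i:
  g_1((3, 3)) = 0
Stationarity residual: grad f(x) + sum_i lambda_i a_i = (0, 0)
  -> stationarity OK
Primal feasibility (all g_i <= 0): OK
Dual feasibility (all lambda_i >= 0): OK
Complementary slackness (lambda_i * g_i(x) = 0 for all i): OK

Verdict: yes, KKT holds.

yes


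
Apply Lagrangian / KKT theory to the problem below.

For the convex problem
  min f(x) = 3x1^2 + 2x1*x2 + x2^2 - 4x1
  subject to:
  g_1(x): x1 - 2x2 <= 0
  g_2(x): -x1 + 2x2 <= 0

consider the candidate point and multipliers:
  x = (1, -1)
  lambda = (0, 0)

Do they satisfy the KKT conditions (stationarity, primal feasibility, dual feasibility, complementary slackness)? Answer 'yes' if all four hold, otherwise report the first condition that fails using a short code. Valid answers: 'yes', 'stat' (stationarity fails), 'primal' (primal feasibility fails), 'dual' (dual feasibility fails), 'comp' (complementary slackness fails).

Gradient of f: grad f(x) = Q x + c = (0, 0)
Constraint values g_i(x) = a_i^T x - b_i:
  g_1((1, -1)) = 3
  g_2((1, -1)) = -3
Stationarity residual: grad f(x) + sum_i lambda_i a_i = (0, 0)
  -> stationarity OK
Primal feasibility (all g_i <= 0): FAILS
Dual feasibility (all lambda_i >= 0): OK
Complementary slackness (lambda_i * g_i(x) = 0 for all i): OK

Verdict: the first failing condition is primal_feasibility -> primal.

primal


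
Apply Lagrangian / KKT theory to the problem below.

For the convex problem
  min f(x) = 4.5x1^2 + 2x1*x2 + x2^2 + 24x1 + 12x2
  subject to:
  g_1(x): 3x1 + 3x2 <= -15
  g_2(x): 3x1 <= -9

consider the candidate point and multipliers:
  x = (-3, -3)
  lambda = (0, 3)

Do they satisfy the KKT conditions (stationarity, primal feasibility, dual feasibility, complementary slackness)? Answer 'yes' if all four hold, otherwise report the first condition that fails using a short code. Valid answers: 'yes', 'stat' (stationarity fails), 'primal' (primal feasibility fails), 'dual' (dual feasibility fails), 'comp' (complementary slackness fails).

Gradient of f: grad f(x) = Q x + c = (-9, 0)
Constraint values g_i(x) = a_i^T x - b_i:
  g_1((-3, -3)) = -3
  g_2((-3, -3)) = 0
Stationarity residual: grad f(x) + sum_i lambda_i a_i = (0, 0)
  -> stationarity OK
Primal feasibility (all g_i <= 0): OK
Dual feasibility (all lambda_i >= 0): OK
Complementary slackness (lambda_i * g_i(x) = 0 for all i): OK

Verdict: yes, KKT holds.

yes


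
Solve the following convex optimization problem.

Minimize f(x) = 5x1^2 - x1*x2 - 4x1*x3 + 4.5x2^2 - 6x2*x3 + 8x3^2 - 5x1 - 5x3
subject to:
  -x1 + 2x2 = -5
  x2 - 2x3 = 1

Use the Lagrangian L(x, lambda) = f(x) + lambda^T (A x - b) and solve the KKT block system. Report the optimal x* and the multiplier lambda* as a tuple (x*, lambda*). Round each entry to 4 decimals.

Form the Lagrangian:
  L(x, lambda) = (1/2) x^T Q x + c^T x + lambda^T (A x - b)
Stationarity (grad_x L = 0): Q x + c + A^T lambda = 0.
Primal feasibility: A x = b.

This gives the KKT block system:
  [ Q   A^T ] [ x     ]   [-c ]
  [ A    0  ] [ lambda ] = [ b ]

Solving the linear system:
  x*      = (0.6857, -2.1571, -1.5786)
  lambda* = (10.3286, -10.0286)
  f(x*)   = 33.0679

x* = (0.6857, -2.1571, -1.5786), lambda* = (10.3286, -10.0286)


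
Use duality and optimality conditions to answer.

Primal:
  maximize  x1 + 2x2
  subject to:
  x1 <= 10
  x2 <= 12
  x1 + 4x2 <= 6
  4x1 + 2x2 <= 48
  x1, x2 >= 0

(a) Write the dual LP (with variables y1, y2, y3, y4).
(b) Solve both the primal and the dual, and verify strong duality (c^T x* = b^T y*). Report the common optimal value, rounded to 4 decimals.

The standard primal-dual pair for 'max c^T x s.t. A x <= b, x >= 0' is:
  Dual:  min b^T y  s.t.  A^T y >= c,  y >= 0.

So the dual LP is:
  minimize  10y1 + 12y2 + 6y3 + 48y4
  subject to:
    y1 + y3 + 4y4 >= 1
    y2 + 4y3 + 2y4 >= 2
    y1, y2, y3, y4 >= 0

Solving the primal: x* = (6, 0).
  primal value c^T x* = 6.
Solving the dual: y* = (0, 0, 1, 0).
  dual value b^T y* = 6.
Strong duality: c^T x* = b^T y*. Confirmed.

6


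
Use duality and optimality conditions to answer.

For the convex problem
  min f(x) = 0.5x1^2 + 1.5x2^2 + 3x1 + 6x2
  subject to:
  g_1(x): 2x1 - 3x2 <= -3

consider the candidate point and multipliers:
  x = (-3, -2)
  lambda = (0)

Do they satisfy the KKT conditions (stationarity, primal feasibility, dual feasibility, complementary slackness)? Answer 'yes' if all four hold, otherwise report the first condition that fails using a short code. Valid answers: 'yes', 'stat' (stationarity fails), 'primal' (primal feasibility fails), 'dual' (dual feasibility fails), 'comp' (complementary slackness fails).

Gradient of f: grad f(x) = Q x + c = (0, 0)
Constraint values g_i(x) = a_i^T x - b_i:
  g_1((-3, -2)) = 3
Stationarity residual: grad f(x) + sum_i lambda_i a_i = (0, 0)
  -> stationarity OK
Primal feasibility (all g_i <= 0): FAILS
Dual feasibility (all lambda_i >= 0): OK
Complementary slackness (lambda_i * g_i(x) = 0 for all i): OK

Verdict: the first failing condition is primal_feasibility -> primal.

primal


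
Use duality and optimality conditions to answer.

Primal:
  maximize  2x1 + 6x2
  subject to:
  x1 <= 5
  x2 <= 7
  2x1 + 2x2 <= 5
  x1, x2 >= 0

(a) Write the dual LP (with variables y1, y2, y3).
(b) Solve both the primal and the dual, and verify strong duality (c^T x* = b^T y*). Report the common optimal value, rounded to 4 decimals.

The standard primal-dual pair for 'max c^T x s.t. A x <= b, x >= 0' is:
  Dual:  min b^T y  s.t.  A^T y >= c,  y >= 0.

So the dual LP is:
  minimize  5y1 + 7y2 + 5y3
  subject to:
    y1 + 2y3 >= 2
    y2 + 2y3 >= 6
    y1, y2, y3 >= 0

Solving the primal: x* = (0, 2.5).
  primal value c^T x* = 15.
Solving the dual: y* = (0, 0, 3).
  dual value b^T y* = 15.
Strong duality: c^T x* = b^T y*. Confirmed.

15


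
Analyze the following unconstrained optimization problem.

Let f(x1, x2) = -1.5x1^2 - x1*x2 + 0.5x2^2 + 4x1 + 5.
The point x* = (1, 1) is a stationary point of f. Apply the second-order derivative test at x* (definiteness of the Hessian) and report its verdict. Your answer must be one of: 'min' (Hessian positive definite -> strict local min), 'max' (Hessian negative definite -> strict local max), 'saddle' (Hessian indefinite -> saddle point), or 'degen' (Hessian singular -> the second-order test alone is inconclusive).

Compute the Hessian H = grad^2 f:
  H = [[-3, -1], [-1, 1]]
Verify stationarity: grad f(x*) = H x* + g = (0, 0).
Eigenvalues of H: -3.2361, 1.2361.
Eigenvalues have mixed signs, so H is indefinite -> x* is a saddle point.

saddle


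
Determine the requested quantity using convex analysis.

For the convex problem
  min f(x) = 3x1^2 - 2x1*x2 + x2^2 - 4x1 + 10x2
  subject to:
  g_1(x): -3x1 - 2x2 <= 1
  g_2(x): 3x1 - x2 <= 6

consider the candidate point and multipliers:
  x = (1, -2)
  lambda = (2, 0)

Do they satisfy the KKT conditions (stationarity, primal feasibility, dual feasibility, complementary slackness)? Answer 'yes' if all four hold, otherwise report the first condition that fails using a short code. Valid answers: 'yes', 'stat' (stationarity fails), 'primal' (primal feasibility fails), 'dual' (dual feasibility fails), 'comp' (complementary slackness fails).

Gradient of f: grad f(x) = Q x + c = (6, 4)
Constraint values g_i(x) = a_i^T x - b_i:
  g_1((1, -2)) = 0
  g_2((1, -2)) = -1
Stationarity residual: grad f(x) + sum_i lambda_i a_i = (0, 0)
  -> stationarity OK
Primal feasibility (all g_i <= 0): OK
Dual feasibility (all lambda_i >= 0): OK
Complementary slackness (lambda_i * g_i(x) = 0 for all i): OK

Verdict: yes, KKT holds.

yes


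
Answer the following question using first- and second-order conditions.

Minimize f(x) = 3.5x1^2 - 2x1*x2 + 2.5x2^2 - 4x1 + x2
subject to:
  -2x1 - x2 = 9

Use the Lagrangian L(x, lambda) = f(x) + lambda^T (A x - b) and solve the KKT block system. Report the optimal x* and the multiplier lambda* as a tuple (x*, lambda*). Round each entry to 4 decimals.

Form the Lagrangian:
  L(x, lambda) = (1/2) x^T Q x + c^T x + lambda^T (A x - b)
Stationarity (grad_x L = 0): Q x + c + A^T lambda = 0.
Primal feasibility: A x = b.

This gives the KKT block system:
  [ Q   A^T ] [ x     ]   [-c ]
  [ A    0  ] [ lambda ] = [ b ]

Solving the linear system:
  x*      = (-2.9143, -3.1714)
  lambda* = (-9.0286)
  f(x*)   = 44.8714

x* = (-2.9143, -3.1714), lambda* = (-9.0286)


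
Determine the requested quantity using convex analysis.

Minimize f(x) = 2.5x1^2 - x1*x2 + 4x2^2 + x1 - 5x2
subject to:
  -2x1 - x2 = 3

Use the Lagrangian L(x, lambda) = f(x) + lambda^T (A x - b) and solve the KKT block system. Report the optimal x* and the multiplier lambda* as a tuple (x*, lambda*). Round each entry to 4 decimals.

Form the Lagrangian:
  L(x, lambda) = (1/2) x^T Q x + c^T x + lambda^T (A x - b)
Stationarity (grad_x L = 0): Q x + c + A^T lambda = 0.
Primal feasibility: A x = b.

This gives the KKT block system:
  [ Q   A^T ] [ x     ]   [-c ]
  [ A    0  ] [ lambda ] = [ b ]

Solving the linear system:
  x*      = (-1.5122, 0.0244)
  lambda* = (-3.2927)
  f(x*)   = 4.122

x* = (-1.5122, 0.0244), lambda* = (-3.2927)


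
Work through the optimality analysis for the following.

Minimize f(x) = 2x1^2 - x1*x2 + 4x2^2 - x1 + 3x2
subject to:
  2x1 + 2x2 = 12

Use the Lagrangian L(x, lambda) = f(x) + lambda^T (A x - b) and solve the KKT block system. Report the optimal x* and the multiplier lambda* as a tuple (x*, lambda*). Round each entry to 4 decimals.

Form the Lagrangian:
  L(x, lambda) = (1/2) x^T Q x + c^T x + lambda^T (A x - b)
Stationarity (grad_x L = 0): Q x + c + A^T lambda = 0.
Primal feasibility: A x = b.

This gives the KKT block system:
  [ Q   A^T ] [ x     ]   [-c ]
  [ A    0  ] [ lambda ] = [ b ]

Solving the linear system:
  x*      = (4.1429, 1.8571)
  lambda* = (-6.8571)
  f(x*)   = 41.8571

x* = (4.1429, 1.8571), lambda* = (-6.8571)


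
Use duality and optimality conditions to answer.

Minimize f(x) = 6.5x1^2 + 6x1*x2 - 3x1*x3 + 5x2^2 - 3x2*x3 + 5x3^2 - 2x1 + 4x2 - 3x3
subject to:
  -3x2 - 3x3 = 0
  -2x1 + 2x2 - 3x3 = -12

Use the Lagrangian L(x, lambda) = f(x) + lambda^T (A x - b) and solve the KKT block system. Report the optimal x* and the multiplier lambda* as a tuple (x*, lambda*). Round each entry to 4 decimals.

Form the Lagrangian:
  L(x, lambda) = (1/2) x^T Q x + c^T x + lambda^T (A x - b)
Stationarity (grad_x L = 0): Q x + c + A^T lambda = 0.
Primal feasibility: A x = b.

This gives the KKT block system:
  [ Q   A^T ] [ x     ]   [-c ]
  [ A    0  ] [ lambda ] = [ b ]

Solving the linear system:
  x*      = (1.8785, -1.6486, 1.6486)
  lambda* = (0.474, 3.7915)
  f(x*)   = 15.1002

x* = (1.8785, -1.6486, 1.6486), lambda* = (0.474, 3.7915)


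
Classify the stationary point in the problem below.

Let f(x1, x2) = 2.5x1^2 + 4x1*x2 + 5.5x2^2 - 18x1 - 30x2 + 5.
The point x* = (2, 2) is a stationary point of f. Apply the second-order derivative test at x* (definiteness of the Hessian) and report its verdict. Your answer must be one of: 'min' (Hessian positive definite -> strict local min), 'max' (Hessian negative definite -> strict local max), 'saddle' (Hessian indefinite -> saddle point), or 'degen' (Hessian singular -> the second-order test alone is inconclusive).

Compute the Hessian H = grad^2 f:
  H = [[5, 4], [4, 11]]
Verify stationarity: grad f(x*) = H x* + g = (0, 0).
Eigenvalues of H: 3, 13.
Both eigenvalues > 0, so H is positive definite -> x* is a strict local min.

min


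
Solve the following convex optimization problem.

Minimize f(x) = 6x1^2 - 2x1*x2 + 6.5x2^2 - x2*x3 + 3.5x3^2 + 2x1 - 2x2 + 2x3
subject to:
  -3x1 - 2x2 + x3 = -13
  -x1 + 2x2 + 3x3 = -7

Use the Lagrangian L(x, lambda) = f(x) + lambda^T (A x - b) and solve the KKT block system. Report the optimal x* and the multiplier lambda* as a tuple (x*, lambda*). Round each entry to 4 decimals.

Form the Lagrangian:
  L(x, lambda) = (1/2) x^T Q x + c^T x + lambda^T (A x - b)
Stationarity (grad_x L = 0): Q x + c + A^T lambda = 0.
Primal feasibility: A x = b.

This gives the KKT block system:
  [ Q   A^T ] [ x     ]   [-c ]
  [ A    0  ] [ lambda ] = [ b ]

Solving the linear system:
  x*      = (2.5789, 1.4211, -2.4211)
  lambda* = (9.2434, 2.375)
  f(x*)   = 67.1316

x* = (2.5789, 1.4211, -2.4211), lambda* = (9.2434, 2.375)


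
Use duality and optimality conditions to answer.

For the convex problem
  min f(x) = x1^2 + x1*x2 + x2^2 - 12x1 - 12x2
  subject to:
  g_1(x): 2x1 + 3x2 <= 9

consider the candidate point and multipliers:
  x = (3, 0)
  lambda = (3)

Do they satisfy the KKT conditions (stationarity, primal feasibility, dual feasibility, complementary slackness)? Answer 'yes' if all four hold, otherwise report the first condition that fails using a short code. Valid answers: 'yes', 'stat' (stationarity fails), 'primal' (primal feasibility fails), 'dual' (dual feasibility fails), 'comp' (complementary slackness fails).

Gradient of f: grad f(x) = Q x + c = (-6, -9)
Constraint values g_i(x) = a_i^T x - b_i:
  g_1((3, 0)) = -3
Stationarity residual: grad f(x) + sum_i lambda_i a_i = (0, 0)
  -> stationarity OK
Primal feasibility (all g_i <= 0): OK
Dual feasibility (all lambda_i >= 0): OK
Complementary slackness (lambda_i * g_i(x) = 0 for all i): FAILS

Verdict: the first failing condition is complementary_slackness -> comp.

comp


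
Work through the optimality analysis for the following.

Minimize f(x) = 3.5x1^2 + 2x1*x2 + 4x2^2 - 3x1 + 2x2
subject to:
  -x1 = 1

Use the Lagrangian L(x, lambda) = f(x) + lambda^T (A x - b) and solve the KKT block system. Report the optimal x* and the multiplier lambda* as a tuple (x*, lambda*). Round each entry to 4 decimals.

Form the Lagrangian:
  L(x, lambda) = (1/2) x^T Q x + c^T x + lambda^T (A x - b)
Stationarity (grad_x L = 0): Q x + c + A^T lambda = 0.
Primal feasibility: A x = b.

This gives the KKT block system:
  [ Q   A^T ] [ x     ]   [-c ]
  [ A    0  ] [ lambda ] = [ b ]

Solving the linear system:
  x*      = (-1, 0)
  lambda* = (-10)
  f(x*)   = 6.5

x* = (-1, 0), lambda* = (-10)


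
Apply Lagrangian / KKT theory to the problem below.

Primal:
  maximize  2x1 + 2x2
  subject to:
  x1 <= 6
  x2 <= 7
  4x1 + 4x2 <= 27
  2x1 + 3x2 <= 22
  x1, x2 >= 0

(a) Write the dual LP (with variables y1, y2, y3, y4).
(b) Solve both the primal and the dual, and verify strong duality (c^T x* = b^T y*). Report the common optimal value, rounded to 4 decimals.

The standard primal-dual pair for 'max c^T x s.t. A x <= b, x >= 0' is:
  Dual:  min b^T y  s.t.  A^T y >= c,  y >= 0.

So the dual LP is:
  minimize  6y1 + 7y2 + 27y3 + 22y4
  subject to:
    y1 + 4y3 + 2y4 >= 2
    y2 + 4y3 + 3y4 >= 2
    y1, y2, y3, y4 >= 0

Solving the primal: x* = (6, 0.75).
  primal value c^T x* = 13.5.
Solving the dual: y* = (0, 0, 0.5, 0).
  dual value b^T y* = 13.5.
Strong duality: c^T x* = b^T y*. Confirmed.

13.5


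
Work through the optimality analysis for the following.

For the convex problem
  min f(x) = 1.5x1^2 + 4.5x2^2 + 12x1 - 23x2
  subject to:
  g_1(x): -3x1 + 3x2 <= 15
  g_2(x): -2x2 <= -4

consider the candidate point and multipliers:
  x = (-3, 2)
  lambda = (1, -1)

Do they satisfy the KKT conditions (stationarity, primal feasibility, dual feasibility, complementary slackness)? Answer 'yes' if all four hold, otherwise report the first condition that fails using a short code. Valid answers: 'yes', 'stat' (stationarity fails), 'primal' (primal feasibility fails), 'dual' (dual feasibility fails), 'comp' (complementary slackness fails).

Gradient of f: grad f(x) = Q x + c = (3, -5)
Constraint values g_i(x) = a_i^T x - b_i:
  g_1((-3, 2)) = 0
  g_2((-3, 2)) = 0
Stationarity residual: grad f(x) + sum_i lambda_i a_i = (0, 0)
  -> stationarity OK
Primal feasibility (all g_i <= 0): OK
Dual feasibility (all lambda_i >= 0): FAILS
Complementary slackness (lambda_i * g_i(x) = 0 for all i): OK

Verdict: the first failing condition is dual_feasibility -> dual.

dual


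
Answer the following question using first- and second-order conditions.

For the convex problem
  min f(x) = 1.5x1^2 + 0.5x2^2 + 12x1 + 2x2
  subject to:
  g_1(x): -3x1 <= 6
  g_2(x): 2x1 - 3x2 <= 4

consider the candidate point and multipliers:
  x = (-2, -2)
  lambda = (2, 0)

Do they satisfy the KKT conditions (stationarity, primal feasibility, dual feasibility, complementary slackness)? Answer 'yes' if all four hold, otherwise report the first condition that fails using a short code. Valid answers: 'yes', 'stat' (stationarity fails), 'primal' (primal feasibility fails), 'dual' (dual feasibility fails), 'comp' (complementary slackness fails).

Gradient of f: grad f(x) = Q x + c = (6, 0)
Constraint values g_i(x) = a_i^T x - b_i:
  g_1((-2, -2)) = 0
  g_2((-2, -2)) = -2
Stationarity residual: grad f(x) + sum_i lambda_i a_i = (0, 0)
  -> stationarity OK
Primal feasibility (all g_i <= 0): OK
Dual feasibility (all lambda_i >= 0): OK
Complementary slackness (lambda_i * g_i(x) = 0 for all i): OK

Verdict: yes, KKT holds.

yes


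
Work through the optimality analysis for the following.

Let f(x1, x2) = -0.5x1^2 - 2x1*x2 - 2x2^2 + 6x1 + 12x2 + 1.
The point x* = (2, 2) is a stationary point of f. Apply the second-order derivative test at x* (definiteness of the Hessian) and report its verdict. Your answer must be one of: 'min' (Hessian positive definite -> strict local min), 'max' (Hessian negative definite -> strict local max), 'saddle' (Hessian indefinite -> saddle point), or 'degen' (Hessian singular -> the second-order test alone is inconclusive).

Compute the Hessian H = grad^2 f:
  H = [[-1, -2], [-2, -4]]
Verify stationarity: grad f(x*) = H x* + g = (0, 0).
Eigenvalues of H: -5, 0.
H has a zero eigenvalue (singular; negative semidefinite but not definite), so H is neither positive definite, negative definite, nor indefinite. The second-order test alone is inconclusive -> degen.
(Indeed, f is constant along the null direction of H through x*, so x* is not a strict local extremum.)

degen
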